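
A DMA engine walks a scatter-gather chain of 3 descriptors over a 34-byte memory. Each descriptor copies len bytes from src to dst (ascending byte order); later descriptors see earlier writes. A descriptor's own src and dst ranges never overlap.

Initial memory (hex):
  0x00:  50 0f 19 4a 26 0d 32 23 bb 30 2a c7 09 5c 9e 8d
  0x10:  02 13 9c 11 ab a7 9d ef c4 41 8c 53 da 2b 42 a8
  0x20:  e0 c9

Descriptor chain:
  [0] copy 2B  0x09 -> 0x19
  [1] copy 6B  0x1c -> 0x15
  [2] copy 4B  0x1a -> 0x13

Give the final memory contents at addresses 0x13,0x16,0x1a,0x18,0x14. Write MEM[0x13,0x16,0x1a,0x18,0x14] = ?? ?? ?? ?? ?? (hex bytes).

MEM[0x13,0x16,0x1a,0x18,0x14] = c9 2b c9 a8 53

[0] 0x09->0x19 len=2 : 30 2a
[1] 0x1c->0x15 len=6 : da 2b 42 a8 e0 c9
[2] 0x1a->0x13 len=4 : c9 53 da 2b
query mem[0x13]=0xc9, mem[0x16]=0x2b, mem[0x1a]=0xc9, mem[0x18]=0xa8, mem[0x14]=0x53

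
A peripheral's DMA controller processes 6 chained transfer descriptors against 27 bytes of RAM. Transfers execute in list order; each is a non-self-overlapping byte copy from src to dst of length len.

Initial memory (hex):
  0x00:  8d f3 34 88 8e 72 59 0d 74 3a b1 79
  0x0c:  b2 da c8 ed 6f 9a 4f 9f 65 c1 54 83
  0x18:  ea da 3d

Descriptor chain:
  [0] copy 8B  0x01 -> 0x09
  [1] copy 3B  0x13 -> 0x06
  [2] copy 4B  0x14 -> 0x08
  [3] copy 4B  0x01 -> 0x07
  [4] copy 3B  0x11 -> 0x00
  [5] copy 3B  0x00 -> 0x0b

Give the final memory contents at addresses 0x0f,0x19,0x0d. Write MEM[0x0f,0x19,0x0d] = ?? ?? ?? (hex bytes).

[0] 0x01->0x09 len=8 : f3 34 88 8e 72 59 0d 74
[1] 0x13->0x06 len=3 : 9f 65 c1
[2] 0x14->0x08 len=4 : 65 c1 54 83
[3] 0x01->0x07 len=4 : f3 34 88 8e
[4] 0x11->0x00 len=3 : 9a 4f 9f
[5] 0x00->0x0b len=3 : 9a 4f 9f
query mem[0x0f]=0x0d, mem[0x19]=0xda, mem[0x0d]=0x9f

MEM[0x0f,0x19,0x0d] = 0d da 9f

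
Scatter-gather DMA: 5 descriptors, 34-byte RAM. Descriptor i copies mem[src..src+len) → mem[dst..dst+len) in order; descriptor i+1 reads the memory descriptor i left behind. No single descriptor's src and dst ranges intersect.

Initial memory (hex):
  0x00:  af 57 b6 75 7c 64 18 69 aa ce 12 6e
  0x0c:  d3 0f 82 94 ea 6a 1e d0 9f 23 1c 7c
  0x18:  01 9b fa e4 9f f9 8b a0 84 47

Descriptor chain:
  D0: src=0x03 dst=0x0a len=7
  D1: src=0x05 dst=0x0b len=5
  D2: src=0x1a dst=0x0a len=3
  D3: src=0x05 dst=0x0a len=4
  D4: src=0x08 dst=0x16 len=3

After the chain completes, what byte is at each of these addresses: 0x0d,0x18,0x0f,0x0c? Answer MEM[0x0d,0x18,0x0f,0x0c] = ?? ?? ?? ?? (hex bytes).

MEM[0x0d,0x18,0x0f,0x0c] = aa 64 ce 69

  after D0: wrote 7B at 0x0a = 757c641869aace
  after D1: wrote 5B at 0x0b = 641869aace
  after D2: wrote 3B at 0x0a = fae49f
  after D3: wrote 4B at 0x0a = 641869aa
  after D4: wrote 3B at 0x16 = aace64
query mem[0x0d]=0xaa, mem[0x18]=0x64, mem[0x0f]=0xce, mem[0x0c]=0x69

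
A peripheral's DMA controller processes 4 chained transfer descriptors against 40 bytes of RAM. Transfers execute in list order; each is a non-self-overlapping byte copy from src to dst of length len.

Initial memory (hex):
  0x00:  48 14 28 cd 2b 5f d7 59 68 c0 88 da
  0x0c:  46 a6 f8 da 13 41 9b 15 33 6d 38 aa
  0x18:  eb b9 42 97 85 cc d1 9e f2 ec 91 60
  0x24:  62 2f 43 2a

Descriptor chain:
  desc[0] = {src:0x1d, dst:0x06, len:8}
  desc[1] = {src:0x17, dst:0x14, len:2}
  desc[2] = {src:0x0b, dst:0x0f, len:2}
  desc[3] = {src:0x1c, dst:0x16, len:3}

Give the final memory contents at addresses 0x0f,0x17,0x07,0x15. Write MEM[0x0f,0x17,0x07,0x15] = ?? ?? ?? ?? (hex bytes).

MEM[0x0f,0x17,0x07,0x15] = 91 cc d1 eb

  after D0: wrote 8B at 0x06 = ccd19ef2ec916062
  after D1: wrote 2B at 0x14 = aaeb
  after D2: wrote 2B at 0x0f = 9160
  after D3: wrote 3B at 0x16 = 85ccd1
query mem[0x0f]=0x91, mem[0x17]=0xcc, mem[0x07]=0xd1, mem[0x15]=0xeb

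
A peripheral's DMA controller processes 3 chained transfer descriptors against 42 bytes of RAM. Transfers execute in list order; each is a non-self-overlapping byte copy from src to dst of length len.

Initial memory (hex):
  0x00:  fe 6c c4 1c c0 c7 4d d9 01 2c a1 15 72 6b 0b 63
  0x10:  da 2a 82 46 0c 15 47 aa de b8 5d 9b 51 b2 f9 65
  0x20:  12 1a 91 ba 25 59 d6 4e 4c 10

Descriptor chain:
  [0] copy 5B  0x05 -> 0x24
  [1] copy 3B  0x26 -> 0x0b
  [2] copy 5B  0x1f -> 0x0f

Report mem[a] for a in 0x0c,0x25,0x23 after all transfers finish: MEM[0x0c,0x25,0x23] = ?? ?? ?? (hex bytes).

MEM[0x0c,0x25,0x23] = 01 4d ba

D0: mem[0x24..0x28] <- [c7 4d d9 01 2c]
D1: mem[0x0b..0x0d] <- [d9 01 2c]
D2: mem[0x0f..0x13] <- [65 12 1a 91 ba]
query mem[0x0c]=0x01, mem[0x25]=0x4d, mem[0x23]=0xba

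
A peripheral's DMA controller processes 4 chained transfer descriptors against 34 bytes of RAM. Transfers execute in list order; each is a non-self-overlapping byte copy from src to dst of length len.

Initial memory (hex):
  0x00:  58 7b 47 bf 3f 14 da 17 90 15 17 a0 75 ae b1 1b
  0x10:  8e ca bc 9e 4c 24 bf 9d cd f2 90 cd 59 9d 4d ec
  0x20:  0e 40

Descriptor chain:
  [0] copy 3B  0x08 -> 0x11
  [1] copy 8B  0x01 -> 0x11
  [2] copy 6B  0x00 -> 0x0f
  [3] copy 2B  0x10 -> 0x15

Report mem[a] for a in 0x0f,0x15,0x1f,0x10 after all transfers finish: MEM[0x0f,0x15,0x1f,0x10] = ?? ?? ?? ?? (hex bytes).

MEM[0x0f,0x15,0x1f,0x10] = 58 7b ec 7b

D0: mem[0x11..0x13] <- [90 15 17]
D1: mem[0x11..0x18] <- [7b 47 bf 3f 14 da 17 90]
D2: mem[0x0f..0x14] <- [58 7b 47 bf 3f 14]
D3: mem[0x15..0x16] <- [7b 47]
query mem[0x0f]=0x58, mem[0x15]=0x7b, mem[0x1f]=0xec, mem[0x10]=0x7b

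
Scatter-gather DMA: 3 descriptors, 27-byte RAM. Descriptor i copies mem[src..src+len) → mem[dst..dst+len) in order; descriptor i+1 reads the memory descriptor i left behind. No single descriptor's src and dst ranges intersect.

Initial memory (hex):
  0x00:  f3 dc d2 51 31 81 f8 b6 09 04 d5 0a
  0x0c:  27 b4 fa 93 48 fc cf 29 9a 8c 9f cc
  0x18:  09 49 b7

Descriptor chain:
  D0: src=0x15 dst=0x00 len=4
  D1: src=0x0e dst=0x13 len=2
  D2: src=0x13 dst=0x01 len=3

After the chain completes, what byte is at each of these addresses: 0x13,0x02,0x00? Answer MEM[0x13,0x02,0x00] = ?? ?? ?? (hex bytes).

MEM[0x13,0x02,0x00] = fa 93 8c

#0 dst[0x00+4] := {0x8c,0x9f,0xcc,0x09}
#1 dst[0x13+2] := {0xfa,0x93}
#2 dst[0x01+3] := {0xfa,0x93,0x8c}
query mem[0x13]=0xfa, mem[0x02]=0x93, mem[0x00]=0x8c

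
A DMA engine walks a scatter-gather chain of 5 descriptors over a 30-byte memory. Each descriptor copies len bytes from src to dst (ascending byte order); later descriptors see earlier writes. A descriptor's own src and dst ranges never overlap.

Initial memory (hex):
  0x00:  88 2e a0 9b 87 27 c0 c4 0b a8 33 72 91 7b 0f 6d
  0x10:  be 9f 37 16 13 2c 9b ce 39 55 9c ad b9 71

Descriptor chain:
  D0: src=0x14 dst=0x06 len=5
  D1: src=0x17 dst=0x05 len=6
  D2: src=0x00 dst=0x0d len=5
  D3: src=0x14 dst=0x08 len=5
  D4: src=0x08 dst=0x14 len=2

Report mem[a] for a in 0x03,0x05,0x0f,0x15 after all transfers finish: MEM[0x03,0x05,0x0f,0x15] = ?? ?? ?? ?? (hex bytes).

MEM[0x03,0x05,0x0f,0x15] = 9b ce a0 2c

  after D0: wrote 5B at 0x06 = 132c9bce39
  after D1: wrote 6B at 0x05 = ce39559cadb9
  after D2: wrote 5B at 0x0d = 882ea09b87
  after D3: wrote 5B at 0x08 = 132c9bce39
  after D4: wrote 2B at 0x14 = 132c
query mem[0x03]=0x9b, mem[0x05]=0xce, mem[0x0f]=0xa0, mem[0x15]=0x2c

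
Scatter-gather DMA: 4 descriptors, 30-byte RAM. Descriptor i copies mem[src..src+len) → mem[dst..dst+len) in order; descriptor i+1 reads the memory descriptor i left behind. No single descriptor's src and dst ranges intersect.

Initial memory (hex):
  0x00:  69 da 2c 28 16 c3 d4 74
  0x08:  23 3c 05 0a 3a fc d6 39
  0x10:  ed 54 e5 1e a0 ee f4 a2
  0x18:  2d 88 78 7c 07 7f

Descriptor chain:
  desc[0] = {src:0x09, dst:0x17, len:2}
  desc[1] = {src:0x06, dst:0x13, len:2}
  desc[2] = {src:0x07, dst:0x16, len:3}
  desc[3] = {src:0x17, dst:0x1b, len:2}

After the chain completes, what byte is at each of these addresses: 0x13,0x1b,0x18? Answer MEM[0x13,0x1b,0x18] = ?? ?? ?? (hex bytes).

MEM[0x13,0x1b,0x18] = d4 23 3c

D0: mem[0x17..0x18] <- [3c 05]
D1: mem[0x13..0x14] <- [d4 74]
D2: mem[0x16..0x18] <- [74 23 3c]
D3: mem[0x1b..0x1c] <- [23 3c]
query mem[0x13]=0xd4, mem[0x1b]=0x23, mem[0x18]=0x3c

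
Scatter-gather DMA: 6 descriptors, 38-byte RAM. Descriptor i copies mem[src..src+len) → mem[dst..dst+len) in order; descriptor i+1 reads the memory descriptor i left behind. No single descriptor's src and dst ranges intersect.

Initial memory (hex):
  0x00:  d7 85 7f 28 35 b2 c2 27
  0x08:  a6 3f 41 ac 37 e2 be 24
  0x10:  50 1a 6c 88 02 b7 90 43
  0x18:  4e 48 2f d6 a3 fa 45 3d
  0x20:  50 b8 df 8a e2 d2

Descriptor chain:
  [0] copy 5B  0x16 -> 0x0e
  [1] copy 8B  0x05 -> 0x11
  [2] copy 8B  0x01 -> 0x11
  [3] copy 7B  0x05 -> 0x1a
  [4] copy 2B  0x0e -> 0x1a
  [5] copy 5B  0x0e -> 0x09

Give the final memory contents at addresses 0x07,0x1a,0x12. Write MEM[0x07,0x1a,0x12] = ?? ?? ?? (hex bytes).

#0 dst[0x0e+5] := {0x90,0x43,0x4e,0x48,0x2f}
#1 dst[0x11+8] := {0xb2,0xc2,0x27,0xa6,0x3f,0x41,0xac,0x37}
#2 dst[0x11+8] := {0x85,0x7f,0x28,0x35,0xb2,0xc2,0x27,0xa6}
#3 dst[0x1a+7] := {0xb2,0xc2,0x27,0xa6,0x3f,0x41,0xac}
#4 dst[0x1a+2] := {0x90,0x43}
#5 dst[0x09+5] := {0x90,0x43,0x4e,0x85,0x7f}
query mem[0x07]=0x27, mem[0x1a]=0x90, mem[0x12]=0x7f

MEM[0x07,0x1a,0x12] = 27 90 7f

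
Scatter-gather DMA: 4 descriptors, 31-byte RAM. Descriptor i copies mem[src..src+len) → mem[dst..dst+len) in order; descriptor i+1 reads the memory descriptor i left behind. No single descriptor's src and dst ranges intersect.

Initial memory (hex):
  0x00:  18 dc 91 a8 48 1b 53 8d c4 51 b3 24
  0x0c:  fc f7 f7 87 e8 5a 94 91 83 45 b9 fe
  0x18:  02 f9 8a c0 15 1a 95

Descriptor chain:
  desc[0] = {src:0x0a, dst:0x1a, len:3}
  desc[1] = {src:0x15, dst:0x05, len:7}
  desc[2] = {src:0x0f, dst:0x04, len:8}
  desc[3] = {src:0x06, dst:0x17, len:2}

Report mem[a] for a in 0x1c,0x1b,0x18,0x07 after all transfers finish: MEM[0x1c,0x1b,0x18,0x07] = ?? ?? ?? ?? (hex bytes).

D0: mem[0x1a..0x1c] <- [b3 24 fc]
D1: mem[0x05..0x0b] <- [45 b9 fe 02 f9 b3 24]
D2: mem[0x04..0x0b] <- [87 e8 5a 94 91 83 45 b9]
D3: mem[0x17..0x18] <- [5a 94]
query mem[0x1c]=0xfc, mem[0x1b]=0x24, mem[0x18]=0x94, mem[0x07]=0x94

MEM[0x1c,0x1b,0x18,0x07] = fc 24 94 94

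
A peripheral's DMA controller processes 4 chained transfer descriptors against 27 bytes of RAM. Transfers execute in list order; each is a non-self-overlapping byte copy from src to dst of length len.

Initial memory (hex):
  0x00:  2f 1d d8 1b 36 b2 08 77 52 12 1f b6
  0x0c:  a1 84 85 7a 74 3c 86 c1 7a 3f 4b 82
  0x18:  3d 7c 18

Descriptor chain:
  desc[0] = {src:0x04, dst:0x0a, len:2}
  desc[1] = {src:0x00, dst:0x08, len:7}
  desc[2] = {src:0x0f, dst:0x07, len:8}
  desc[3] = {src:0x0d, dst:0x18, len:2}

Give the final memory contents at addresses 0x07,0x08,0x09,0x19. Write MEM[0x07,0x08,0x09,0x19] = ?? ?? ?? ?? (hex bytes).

MEM[0x07,0x08,0x09,0x19] = 7a 74 3c 4b

[0] 0x04->0x0a len=2 : 36 b2
[1] 0x00->0x08 len=7 : 2f 1d d8 1b 36 b2 08
[2] 0x0f->0x07 len=8 : 7a 74 3c 86 c1 7a 3f 4b
[3] 0x0d->0x18 len=2 : 3f 4b
query mem[0x07]=0x7a, mem[0x08]=0x74, mem[0x09]=0x3c, mem[0x19]=0x4b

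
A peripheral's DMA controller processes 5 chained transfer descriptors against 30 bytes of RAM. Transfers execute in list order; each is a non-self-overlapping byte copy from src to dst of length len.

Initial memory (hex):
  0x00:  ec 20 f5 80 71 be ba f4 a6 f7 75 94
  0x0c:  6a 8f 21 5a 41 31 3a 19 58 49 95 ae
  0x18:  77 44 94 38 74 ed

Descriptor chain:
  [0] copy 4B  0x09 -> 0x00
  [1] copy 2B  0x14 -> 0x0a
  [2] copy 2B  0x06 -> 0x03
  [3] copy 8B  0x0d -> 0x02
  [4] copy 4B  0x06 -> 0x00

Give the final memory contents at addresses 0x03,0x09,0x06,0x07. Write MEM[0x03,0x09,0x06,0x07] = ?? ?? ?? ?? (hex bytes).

  after D0: wrote 4B at 0x00 = f775946a
  after D1: wrote 2B at 0x0a = 5849
  after D2: wrote 2B at 0x03 = baf4
  after D3: wrote 8B at 0x02 = 8f215a41313a1958
  after D4: wrote 4B at 0x00 = 313a1958
query mem[0x03]=0x58, mem[0x09]=0x58, mem[0x06]=0x31, mem[0x07]=0x3a

MEM[0x03,0x09,0x06,0x07] = 58 58 31 3a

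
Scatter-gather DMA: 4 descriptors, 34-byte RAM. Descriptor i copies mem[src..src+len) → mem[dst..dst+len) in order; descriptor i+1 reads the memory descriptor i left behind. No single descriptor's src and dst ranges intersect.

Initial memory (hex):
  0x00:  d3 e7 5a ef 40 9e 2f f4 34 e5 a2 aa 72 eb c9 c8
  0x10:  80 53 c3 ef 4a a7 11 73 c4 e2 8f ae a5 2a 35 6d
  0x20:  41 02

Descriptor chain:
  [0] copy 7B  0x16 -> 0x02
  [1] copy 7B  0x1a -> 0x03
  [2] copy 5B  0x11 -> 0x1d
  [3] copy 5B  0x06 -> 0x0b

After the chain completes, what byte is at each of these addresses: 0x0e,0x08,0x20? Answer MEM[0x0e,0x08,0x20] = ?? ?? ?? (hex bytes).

[0] 0x16->0x02 len=7 : 11 73 c4 e2 8f ae a5
[1] 0x1a->0x03 len=7 : 8f ae a5 2a 35 6d 41
[2] 0x11->0x1d len=5 : 53 c3 ef 4a a7
[3] 0x06->0x0b len=5 : 2a 35 6d 41 a2
query mem[0x0e]=0x41, mem[0x08]=0x6d, mem[0x20]=0x4a

MEM[0x0e,0x08,0x20] = 41 6d 4a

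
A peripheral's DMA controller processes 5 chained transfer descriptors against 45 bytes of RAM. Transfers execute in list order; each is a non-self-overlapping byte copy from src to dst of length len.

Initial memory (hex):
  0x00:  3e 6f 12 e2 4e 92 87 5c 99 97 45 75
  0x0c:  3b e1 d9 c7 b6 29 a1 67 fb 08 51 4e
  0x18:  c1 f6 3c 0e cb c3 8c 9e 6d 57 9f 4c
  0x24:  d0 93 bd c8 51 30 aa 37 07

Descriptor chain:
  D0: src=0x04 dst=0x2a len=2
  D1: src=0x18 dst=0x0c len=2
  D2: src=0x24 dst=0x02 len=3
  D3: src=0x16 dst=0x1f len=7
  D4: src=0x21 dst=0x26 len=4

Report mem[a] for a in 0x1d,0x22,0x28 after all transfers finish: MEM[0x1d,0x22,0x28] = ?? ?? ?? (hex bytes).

#0 dst[0x2a+2] := {0x4e,0x92}
#1 dst[0x0c+2] := {0xc1,0xf6}
#2 dst[0x02+3] := {0xd0,0x93,0xbd}
#3 dst[0x1f+7] := {0x51,0x4e,0xc1,0xf6,0x3c,0x0e,0xcb}
#4 dst[0x26+4] := {0xc1,0xf6,0x3c,0x0e}
query mem[0x1d]=0xc3, mem[0x22]=0xf6, mem[0x28]=0x3c

MEM[0x1d,0x22,0x28] = c3 f6 3c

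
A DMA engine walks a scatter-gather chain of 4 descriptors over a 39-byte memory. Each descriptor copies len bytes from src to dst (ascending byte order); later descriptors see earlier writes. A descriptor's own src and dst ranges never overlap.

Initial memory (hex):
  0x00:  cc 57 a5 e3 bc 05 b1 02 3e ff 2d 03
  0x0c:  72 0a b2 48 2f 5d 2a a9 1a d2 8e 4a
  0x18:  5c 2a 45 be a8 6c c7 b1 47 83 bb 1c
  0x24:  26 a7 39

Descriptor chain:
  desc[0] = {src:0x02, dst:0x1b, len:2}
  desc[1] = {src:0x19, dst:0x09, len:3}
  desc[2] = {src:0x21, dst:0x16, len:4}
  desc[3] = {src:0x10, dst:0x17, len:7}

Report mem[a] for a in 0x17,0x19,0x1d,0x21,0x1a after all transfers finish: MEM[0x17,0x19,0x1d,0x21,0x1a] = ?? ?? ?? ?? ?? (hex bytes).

MEM[0x17,0x19,0x1d,0x21,0x1a] = 2f 2a 83 83 a9

#0 dst[0x1b+2] := {0xa5,0xe3}
#1 dst[0x09+3] := {0x2a,0x45,0xa5}
#2 dst[0x16+4] := {0x83,0xbb,0x1c,0x26}
#3 dst[0x17+7] := {0x2f,0x5d,0x2a,0xa9,0x1a,0xd2,0x83}
query mem[0x17]=0x2f, mem[0x19]=0x2a, mem[0x1d]=0x83, mem[0x21]=0x83, mem[0x1a]=0xa9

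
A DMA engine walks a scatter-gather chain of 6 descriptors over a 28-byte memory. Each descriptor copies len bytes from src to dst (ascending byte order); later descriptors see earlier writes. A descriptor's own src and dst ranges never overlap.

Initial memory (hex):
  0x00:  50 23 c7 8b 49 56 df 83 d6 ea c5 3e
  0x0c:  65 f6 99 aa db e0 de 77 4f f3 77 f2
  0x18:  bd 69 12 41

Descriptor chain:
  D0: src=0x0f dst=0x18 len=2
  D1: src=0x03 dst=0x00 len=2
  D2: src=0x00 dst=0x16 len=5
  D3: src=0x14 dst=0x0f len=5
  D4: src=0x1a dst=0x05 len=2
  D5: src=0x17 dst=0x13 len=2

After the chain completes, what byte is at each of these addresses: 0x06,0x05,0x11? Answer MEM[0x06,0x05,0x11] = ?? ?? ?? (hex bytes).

MEM[0x06,0x05,0x11] = 41 49 8b

D0: mem[0x18..0x19] <- [aa db]
D1: mem[0x00..0x01] <- [8b 49]
D2: mem[0x16..0x1a] <- [8b 49 c7 8b 49]
D3: mem[0x0f..0x13] <- [4f f3 8b 49 c7]
D4: mem[0x05..0x06] <- [49 41]
D5: mem[0x13..0x14] <- [49 c7]
query mem[0x06]=0x41, mem[0x05]=0x49, mem[0x11]=0x8b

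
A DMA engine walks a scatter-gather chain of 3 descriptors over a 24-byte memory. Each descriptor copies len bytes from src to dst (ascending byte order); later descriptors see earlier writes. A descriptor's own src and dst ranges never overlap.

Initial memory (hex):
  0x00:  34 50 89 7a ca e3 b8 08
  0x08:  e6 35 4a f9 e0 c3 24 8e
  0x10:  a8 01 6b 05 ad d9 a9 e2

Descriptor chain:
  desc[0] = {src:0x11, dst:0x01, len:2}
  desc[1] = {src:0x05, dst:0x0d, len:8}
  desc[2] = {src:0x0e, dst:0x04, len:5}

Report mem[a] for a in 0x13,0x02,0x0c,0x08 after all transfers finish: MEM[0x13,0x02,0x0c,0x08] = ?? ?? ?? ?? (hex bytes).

MEM[0x13,0x02,0x0c,0x08] = f9 6b e0 4a

[0] 0x11->0x01 len=2 : 01 6b
[1] 0x05->0x0d len=8 : e3 b8 08 e6 35 4a f9 e0
[2] 0x0e->0x04 len=5 : b8 08 e6 35 4a
query mem[0x13]=0xf9, mem[0x02]=0x6b, mem[0x0c]=0xe0, mem[0x08]=0x4a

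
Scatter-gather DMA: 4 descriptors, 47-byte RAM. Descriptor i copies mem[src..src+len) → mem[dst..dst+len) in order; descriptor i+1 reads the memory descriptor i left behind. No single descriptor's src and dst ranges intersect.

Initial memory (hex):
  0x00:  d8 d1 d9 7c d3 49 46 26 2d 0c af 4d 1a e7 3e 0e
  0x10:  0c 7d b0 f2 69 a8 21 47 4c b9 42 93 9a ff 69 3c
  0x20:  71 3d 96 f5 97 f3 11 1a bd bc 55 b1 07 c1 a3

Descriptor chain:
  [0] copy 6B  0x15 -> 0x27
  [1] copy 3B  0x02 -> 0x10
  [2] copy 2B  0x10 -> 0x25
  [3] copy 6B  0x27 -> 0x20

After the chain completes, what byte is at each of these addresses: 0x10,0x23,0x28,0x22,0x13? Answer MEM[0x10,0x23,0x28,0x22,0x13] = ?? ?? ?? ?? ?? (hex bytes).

[0] 0x15->0x27 len=6 : a8 21 47 4c b9 42
[1] 0x02->0x10 len=3 : d9 7c d3
[2] 0x10->0x25 len=2 : d9 7c
[3] 0x27->0x20 len=6 : a8 21 47 4c b9 42
query mem[0x10]=0xd9, mem[0x23]=0x4c, mem[0x28]=0x21, mem[0x22]=0x47, mem[0x13]=0xf2

MEM[0x10,0x23,0x28,0x22,0x13] = d9 4c 21 47 f2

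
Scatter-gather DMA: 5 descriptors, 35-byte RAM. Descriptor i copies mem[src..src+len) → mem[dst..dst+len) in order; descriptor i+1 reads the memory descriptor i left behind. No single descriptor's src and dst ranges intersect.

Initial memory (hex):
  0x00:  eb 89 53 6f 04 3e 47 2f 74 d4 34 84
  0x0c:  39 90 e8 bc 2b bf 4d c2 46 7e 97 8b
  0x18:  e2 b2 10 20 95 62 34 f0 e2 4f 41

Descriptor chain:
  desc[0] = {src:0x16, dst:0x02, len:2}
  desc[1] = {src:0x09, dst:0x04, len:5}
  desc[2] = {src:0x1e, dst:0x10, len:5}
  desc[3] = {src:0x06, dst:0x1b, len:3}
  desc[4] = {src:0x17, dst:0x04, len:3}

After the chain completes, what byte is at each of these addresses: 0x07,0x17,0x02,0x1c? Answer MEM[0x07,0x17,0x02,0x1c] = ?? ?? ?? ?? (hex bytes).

MEM[0x07,0x17,0x02,0x1c] = 39 8b 97 39

  after D0: wrote 2B at 0x02 = 978b
  after D1: wrote 5B at 0x04 = d434843990
  after D2: wrote 5B at 0x10 = 34f0e24f41
  after D3: wrote 3B at 0x1b = 843990
  after D4: wrote 3B at 0x04 = 8be2b2
query mem[0x07]=0x39, mem[0x17]=0x8b, mem[0x02]=0x97, mem[0x1c]=0x39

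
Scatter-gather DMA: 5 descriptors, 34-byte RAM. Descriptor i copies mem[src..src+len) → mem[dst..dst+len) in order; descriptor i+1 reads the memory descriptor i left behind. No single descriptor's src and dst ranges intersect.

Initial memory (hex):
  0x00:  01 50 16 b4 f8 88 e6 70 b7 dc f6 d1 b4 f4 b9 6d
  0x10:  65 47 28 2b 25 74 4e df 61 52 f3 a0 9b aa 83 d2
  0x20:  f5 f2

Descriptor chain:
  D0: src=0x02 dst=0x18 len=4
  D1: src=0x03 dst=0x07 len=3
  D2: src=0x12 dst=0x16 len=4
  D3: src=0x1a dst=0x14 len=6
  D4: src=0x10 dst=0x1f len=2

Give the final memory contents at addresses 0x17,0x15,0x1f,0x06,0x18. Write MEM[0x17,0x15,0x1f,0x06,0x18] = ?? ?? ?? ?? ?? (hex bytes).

#0 dst[0x18+4] := {0x16,0xb4,0xf8,0x88}
#1 dst[0x07+3] := {0xb4,0xf8,0x88}
#2 dst[0x16+4] := {0x28,0x2b,0x25,0x74}
#3 dst[0x14+6] := {0xf8,0x88,0x9b,0xaa,0x83,0xd2}
#4 dst[0x1f+2] := {0x65,0x47}
query mem[0x17]=0xaa, mem[0x15]=0x88, mem[0x1f]=0x65, mem[0x06]=0xe6, mem[0x18]=0x83

MEM[0x17,0x15,0x1f,0x06,0x18] = aa 88 65 e6 83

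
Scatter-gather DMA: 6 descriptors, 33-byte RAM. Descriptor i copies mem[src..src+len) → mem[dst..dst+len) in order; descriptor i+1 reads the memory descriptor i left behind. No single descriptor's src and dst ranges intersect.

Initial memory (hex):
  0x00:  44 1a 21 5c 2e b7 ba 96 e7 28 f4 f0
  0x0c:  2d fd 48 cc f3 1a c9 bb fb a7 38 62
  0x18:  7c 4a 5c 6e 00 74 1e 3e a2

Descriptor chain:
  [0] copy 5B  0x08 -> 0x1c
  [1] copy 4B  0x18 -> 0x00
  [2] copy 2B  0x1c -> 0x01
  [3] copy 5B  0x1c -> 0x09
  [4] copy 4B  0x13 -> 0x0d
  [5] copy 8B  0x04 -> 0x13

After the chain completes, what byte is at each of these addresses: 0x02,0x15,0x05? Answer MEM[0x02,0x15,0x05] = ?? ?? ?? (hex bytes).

D0: mem[0x1c..0x20] <- [e7 28 f4 f0 2d]
D1: mem[0x00..0x03] <- [7c 4a 5c 6e]
D2: mem[0x01..0x02] <- [e7 28]
D3: mem[0x09..0x0d] <- [e7 28 f4 f0 2d]
D4: mem[0x0d..0x10] <- [bb fb a7 38]
D5: mem[0x13..0x1a] <- [2e b7 ba 96 e7 e7 28 f4]
query mem[0x02]=0x28, mem[0x15]=0xba, mem[0x05]=0xb7

MEM[0x02,0x15,0x05] = 28 ba b7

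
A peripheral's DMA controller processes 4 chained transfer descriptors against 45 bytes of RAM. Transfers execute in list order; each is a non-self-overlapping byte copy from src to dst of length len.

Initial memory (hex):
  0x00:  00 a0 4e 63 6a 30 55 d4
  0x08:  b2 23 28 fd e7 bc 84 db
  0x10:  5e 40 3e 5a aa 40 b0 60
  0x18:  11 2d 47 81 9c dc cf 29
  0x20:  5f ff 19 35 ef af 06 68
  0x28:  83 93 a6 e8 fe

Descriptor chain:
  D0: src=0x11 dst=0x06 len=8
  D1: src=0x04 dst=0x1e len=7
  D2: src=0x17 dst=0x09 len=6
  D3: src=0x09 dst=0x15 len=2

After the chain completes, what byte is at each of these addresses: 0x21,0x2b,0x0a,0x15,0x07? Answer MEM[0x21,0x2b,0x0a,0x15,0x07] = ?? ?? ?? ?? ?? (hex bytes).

[0] 0x11->0x06 len=8 : 40 3e 5a aa 40 b0 60 11
[1] 0x04->0x1e len=7 : 6a 30 40 3e 5a aa 40
[2] 0x17->0x09 len=6 : 60 11 2d 47 81 9c
[3] 0x09->0x15 len=2 : 60 11
query mem[0x21]=0x3e, mem[0x2b]=0xe8, mem[0x0a]=0x11, mem[0x15]=0x60, mem[0x07]=0x3e

MEM[0x21,0x2b,0x0a,0x15,0x07] = 3e e8 11 60 3e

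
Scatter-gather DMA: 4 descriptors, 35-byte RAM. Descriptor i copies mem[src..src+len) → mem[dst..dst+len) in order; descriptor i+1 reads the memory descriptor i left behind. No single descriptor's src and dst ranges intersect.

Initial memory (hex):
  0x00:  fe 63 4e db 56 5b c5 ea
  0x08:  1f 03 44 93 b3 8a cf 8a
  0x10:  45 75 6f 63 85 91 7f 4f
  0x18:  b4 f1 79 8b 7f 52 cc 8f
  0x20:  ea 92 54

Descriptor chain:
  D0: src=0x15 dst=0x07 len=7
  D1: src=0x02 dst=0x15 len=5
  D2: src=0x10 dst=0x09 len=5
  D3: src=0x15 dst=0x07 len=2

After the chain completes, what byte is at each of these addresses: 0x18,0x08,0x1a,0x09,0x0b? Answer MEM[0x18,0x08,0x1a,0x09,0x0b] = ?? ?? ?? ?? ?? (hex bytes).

[0] 0x15->0x07 len=7 : 91 7f 4f b4 f1 79 8b
[1] 0x02->0x15 len=5 : 4e db 56 5b c5
[2] 0x10->0x09 len=5 : 45 75 6f 63 85
[3] 0x15->0x07 len=2 : 4e db
query mem[0x18]=0x5b, mem[0x08]=0xdb, mem[0x1a]=0x79, mem[0x09]=0x45, mem[0x0b]=0x6f

MEM[0x18,0x08,0x1a,0x09,0x0b] = 5b db 79 45 6f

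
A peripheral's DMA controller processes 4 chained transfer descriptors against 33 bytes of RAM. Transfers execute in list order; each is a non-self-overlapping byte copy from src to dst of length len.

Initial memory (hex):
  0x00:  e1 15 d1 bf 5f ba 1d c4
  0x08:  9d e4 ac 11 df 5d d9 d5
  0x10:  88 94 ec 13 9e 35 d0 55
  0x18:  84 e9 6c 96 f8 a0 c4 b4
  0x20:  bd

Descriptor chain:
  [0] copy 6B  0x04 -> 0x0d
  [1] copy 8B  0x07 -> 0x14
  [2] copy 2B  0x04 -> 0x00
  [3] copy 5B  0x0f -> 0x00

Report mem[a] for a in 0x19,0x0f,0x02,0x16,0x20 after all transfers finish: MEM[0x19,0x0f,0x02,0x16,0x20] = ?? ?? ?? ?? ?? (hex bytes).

MEM[0x19,0x0f,0x02,0x16,0x20] = df 1d 9d e4 bd

D0: mem[0x0d..0x12] <- [5f ba 1d c4 9d e4]
D1: mem[0x14..0x1b] <- [c4 9d e4 ac 11 df 5f ba]
D2: mem[0x00..0x01] <- [5f ba]
D3: mem[0x00..0x04] <- [1d c4 9d e4 13]
query mem[0x19]=0xdf, mem[0x0f]=0x1d, mem[0x02]=0x9d, mem[0x16]=0xe4, mem[0x20]=0xbd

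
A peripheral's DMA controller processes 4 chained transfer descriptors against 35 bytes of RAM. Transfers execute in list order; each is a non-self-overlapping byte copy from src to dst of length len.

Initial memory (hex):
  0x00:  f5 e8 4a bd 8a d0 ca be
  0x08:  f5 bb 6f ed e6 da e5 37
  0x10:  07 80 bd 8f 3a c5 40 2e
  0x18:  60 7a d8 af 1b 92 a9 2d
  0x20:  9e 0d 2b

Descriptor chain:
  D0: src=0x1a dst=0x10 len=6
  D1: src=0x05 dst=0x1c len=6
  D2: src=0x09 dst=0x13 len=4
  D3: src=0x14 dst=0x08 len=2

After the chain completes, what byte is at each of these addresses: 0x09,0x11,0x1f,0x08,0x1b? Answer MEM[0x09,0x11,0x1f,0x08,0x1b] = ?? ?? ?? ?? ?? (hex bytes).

MEM[0x09,0x11,0x1f,0x08,0x1b] = ed af f5 6f af

[0] 0x1a->0x10 len=6 : d8 af 1b 92 a9 2d
[1] 0x05->0x1c len=6 : d0 ca be f5 bb 6f
[2] 0x09->0x13 len=4 : bb 6f ed e6
[3] 0x14->0x08 len=2 : 6f ed
query mem[0x09]=0xed, mem[0x11]=0xaf, mem[0x1f]=0xf5, mem[0x08]=0x6f, mem[0x1b]=0xaf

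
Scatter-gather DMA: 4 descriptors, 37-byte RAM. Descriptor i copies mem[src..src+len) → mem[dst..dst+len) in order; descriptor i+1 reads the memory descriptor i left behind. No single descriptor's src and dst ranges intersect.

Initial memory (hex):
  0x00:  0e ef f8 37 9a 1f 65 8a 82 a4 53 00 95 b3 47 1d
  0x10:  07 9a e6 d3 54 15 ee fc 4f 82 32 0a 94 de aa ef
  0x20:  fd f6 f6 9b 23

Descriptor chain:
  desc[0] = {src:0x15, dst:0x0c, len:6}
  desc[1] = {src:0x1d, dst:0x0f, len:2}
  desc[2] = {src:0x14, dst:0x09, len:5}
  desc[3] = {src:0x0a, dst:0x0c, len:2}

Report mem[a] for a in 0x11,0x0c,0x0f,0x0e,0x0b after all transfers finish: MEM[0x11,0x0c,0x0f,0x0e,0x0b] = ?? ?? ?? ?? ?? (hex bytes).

MEM[0x11,0x0c,0x0f,0x0e,0x0b] = 32 15 de fc ee

[0] 0x15->0x0c len=6 : 15 ee fc 4f 82 32
[1] 0x1d->0x0f len=2 : de aa
[2] 0x14->0x09 len=5 : 54 15 ee fc 4f
[3] 0x0a->0x0c len=2 : 15 ee
query mem[0x11]=0x32, mem[0x0c]=0x15, mem[0x0f]=0xde, mem[0x0e]=0xfc, mem[0x0b]=0xee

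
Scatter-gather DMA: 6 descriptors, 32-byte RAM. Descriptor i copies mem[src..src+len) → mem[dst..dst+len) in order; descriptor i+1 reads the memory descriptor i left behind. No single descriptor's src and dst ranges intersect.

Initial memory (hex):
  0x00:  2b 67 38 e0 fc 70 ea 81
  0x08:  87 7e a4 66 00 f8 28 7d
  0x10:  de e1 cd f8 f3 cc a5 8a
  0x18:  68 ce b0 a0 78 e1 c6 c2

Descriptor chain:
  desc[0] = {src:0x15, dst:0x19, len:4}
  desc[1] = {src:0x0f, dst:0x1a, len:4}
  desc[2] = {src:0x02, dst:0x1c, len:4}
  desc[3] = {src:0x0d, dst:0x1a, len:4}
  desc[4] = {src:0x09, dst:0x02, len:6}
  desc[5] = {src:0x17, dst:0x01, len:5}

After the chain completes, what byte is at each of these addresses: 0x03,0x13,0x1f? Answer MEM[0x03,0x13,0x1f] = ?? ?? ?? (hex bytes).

[0] 0x15->0x19 len=4 : cc a5 8a 68
[1] 0x0f->0x1a len=4 : 7d de e1 cd
[2] 0x02->0x1c len=4 : 38 e0 fc 70
[3] 0x0d->0x1a len=4 : f8 28 7d de
[4] 0x09->0x02 len=6 : 7e a4 66 00 f8 28
[5] 0x17->0x01 len=5 : 8a 68 cc f8 28
query mem[0x03]=0xcc, mem[0x13]=0xf8, mem[0x1f]=0x70

MEM[0x03,0x13,0x1f] = cc f8 70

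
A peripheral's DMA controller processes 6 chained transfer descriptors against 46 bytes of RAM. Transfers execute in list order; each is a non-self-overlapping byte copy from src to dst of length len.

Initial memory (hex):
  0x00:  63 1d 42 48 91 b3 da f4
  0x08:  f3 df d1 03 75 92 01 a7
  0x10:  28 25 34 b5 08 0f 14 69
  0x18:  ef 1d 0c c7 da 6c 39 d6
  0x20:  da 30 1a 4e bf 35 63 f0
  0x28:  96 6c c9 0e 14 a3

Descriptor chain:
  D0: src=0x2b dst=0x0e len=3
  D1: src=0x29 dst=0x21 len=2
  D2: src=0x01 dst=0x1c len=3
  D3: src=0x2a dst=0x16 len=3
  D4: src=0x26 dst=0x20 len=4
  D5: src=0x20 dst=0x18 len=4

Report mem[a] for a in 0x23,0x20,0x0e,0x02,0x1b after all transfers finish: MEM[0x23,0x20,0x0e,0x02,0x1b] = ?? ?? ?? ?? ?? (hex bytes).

MEM[0x23,0x20,0x0e,0x02,0x1b] = 6c 63 0e 42 6c

  after D0: wrote 3B at 0x0e = 0e14a3
  after D1: wrote 2B at 0x21 = 6cc9
  after D2: wrote 3B at 0x1c = 1d4248
  after D3: wrote 3B at 0x16 = c90e14
  after D4: wrote 4B at 0x20 = 63f0966c
  after D5: wrote 4B at 0x18 = 63f0966c
query mem[0x23]=0x6c, mem[0x20]=0x63, mem[0x0e]=0x0e, mem[0x02]=0x42, mem[0x1b]=0x6c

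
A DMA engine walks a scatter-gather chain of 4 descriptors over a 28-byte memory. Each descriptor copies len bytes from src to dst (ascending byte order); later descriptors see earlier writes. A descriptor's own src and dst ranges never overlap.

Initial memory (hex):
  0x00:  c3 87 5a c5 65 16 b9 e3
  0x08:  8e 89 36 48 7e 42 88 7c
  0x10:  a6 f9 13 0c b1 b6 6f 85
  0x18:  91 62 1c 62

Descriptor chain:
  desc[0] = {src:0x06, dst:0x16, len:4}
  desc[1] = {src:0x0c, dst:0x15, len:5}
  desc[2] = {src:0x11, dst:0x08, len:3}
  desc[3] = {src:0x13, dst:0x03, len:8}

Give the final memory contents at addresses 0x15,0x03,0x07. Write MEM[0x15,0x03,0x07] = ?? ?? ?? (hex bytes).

D0: mem[0x16..0x19] <- [b9 e3 8e 89]
D1: mem[0x15..0x19] <- [7e 42 88 7c a6]
D2: mem[0x08..0x0a] <- [f9 13 0c]
D3: mem[0x03..0x0a] <- [0c b1 7e 42 88 7c a6 1c]
query mem[0x15]=0x7e, mem[0x03]=0x0c, mem[0x07]=0x88

MEM[0x15,0x03,0x07] = 7e 0c 88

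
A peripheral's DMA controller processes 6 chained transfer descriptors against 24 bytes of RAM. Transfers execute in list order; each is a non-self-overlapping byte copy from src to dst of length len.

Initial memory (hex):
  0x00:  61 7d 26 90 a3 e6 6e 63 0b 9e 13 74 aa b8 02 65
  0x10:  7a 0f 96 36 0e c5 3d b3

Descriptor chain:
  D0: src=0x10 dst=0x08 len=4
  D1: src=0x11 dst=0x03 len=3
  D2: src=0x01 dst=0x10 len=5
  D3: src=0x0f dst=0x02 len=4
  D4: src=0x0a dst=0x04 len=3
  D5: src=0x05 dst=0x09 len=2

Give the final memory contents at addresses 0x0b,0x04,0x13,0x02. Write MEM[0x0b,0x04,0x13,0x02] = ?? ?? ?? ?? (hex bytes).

MEM[0x0b,0x04,0x13,0x02] = 36 96 96 65

[0] 0x10->0x08 len=4 : 7a 0f 96 36
[1] 0x11->0x03 len=3 : 0f 96 36
[2] 0x01->0x10 len=5 : 7d 26 0f 96 36
[3] 0x0f->0x02 len=4 : 65 7d 26 0f
[4] 0x0a->0x04 len=3 : 96 36 aa
[5] 0x05->0x09 len=2 : 36 aa
query mem[0x0b]=0x36, mem[0x04]=0x96, mem[0x13]=0x96, mem[0x02]=0x65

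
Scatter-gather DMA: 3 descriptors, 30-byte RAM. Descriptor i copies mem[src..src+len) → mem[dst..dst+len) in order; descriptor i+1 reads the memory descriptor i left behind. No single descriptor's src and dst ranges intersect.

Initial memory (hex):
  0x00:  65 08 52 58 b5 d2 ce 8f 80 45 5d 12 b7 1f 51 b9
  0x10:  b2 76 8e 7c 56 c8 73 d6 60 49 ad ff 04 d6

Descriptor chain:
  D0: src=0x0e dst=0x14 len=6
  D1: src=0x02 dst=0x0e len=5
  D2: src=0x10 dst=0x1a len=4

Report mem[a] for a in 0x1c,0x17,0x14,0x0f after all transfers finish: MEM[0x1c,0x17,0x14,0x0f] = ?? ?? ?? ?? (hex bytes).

  after D0: wrote 6B at 0x14 = 51b9b2768e7c
  after D1: wrote 5B at 0x0e = 5258b5d2ce
  after D2: wrote 4B at 0x1a = b5d2ce7c
query mem[0x1c]=0xce, mem[0x17]=0x76, mem[0x14]=0x51, mem[0x0f]=0x58

MEM[0x1c,0x17,0x14,0x0f] = ce 76 51 58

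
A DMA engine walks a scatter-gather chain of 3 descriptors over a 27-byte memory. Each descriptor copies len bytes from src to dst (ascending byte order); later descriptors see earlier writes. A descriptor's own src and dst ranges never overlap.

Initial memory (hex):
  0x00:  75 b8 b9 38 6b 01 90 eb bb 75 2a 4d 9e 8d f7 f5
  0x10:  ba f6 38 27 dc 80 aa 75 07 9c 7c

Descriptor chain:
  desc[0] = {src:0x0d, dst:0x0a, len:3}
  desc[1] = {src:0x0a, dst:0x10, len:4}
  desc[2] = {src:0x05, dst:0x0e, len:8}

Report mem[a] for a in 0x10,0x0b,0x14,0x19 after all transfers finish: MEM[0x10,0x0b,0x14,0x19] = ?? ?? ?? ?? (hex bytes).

D0: mem[0x0a..0x0c] <- [8d f7 f5]
D1: mem[0x10..0x13] <- [8d f7 f5 8d]
D2: mem[0x0e..0x15] <- [01 90 eb bb 75 8d f7 f5]
query mem[0x10]=0xeb, mem[0x0b]=0xf7, mem[0x14]=0xf7, mem[0x19]=0x9c

MEM[0x10,0x0b,0x14,0x19] = eb f7 f7 9c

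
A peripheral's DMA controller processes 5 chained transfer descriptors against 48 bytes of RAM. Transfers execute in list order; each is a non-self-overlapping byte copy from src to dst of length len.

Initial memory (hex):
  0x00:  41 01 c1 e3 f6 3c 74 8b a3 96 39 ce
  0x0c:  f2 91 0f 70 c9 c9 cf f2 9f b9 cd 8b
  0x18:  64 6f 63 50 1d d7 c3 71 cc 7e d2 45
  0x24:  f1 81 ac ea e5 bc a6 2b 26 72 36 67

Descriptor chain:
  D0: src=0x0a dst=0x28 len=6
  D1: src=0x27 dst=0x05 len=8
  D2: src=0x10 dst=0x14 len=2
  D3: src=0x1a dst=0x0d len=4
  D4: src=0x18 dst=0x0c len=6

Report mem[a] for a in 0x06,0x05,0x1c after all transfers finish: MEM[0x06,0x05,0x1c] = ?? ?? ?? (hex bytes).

MEM[0x06,0x05,0x1c] = 39 ea 1d

[0] 0x0a->0x28 len=6 : 39 ce f2 91 0f 70
[1] 0x27->0x05 len=8 : ea 39 ce f2 91 0f 70 36
[2] 0x10->0x14 len=2 : c9 c9
[3] 0x1a->0x0d len=4 : 63 50 1d d7
[4] 0x18->0x0c len=6 : 64 6f 63 50 1d d7
query mem[0x06]=0x39, mem[0x05]=0xea, mem[0x1c]=0x1d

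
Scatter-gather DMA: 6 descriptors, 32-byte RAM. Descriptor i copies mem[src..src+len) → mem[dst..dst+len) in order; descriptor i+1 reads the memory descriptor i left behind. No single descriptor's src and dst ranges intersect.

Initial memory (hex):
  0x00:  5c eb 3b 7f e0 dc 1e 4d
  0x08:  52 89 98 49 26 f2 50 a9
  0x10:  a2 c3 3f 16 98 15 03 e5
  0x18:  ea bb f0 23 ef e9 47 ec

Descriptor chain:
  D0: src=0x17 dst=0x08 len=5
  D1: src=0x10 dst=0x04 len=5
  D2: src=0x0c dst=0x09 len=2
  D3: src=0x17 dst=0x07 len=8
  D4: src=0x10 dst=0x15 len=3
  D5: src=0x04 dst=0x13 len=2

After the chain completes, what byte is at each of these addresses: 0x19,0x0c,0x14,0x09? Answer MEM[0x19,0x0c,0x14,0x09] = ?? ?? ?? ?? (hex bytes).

[0] 0x17->0x08 len=5 : e5 ea bb f0 23
[1] 0x10->0x04 len=5 : a2 c3 3f 16 98
[2] 0x0c->0x09 len=2 : 23 f2
[3] 0x17->0x07 len=8 : e5 ea bb f0 23 ef e9 47
[4] 0x10->0x15 len=3 : a2 c3 3f
[5] 0x04->0x13 len=2 : a2 c3
query mem[0x19]=0xbb, mem[0x0c]=0xef, mem[0x14]=0xc3, mem[0x09]=0xbb

MEM[0x19,0x0c,0x14,0x09] = bb ef c3 bb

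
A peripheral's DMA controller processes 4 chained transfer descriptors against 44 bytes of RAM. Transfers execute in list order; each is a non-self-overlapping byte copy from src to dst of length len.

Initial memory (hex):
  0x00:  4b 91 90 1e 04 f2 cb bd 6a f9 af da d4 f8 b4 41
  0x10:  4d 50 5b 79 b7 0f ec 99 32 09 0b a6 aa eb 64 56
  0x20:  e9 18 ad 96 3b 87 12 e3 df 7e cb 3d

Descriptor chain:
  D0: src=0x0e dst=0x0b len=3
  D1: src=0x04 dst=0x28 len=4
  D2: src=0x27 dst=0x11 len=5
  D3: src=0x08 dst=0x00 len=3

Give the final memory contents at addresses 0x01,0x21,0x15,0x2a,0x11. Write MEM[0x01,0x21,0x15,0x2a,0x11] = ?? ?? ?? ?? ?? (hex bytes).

D0: mem[0x0b..0x0d] <- [b4 41 4d]
D1: mem[0x28..0x2b] <- [04 f2 cb bd]
D2: mem[0x11..0x15] <- [e3 04 f2 cb bd]
D3: mem[0x00..0x02] <- [6a f9 af]
query mem[0x01]=0xf9, mem[0x21]=0x18, mem[0x15]=0xbd, mem[0x2a]=0xcb, mem[0x11]=0xe3

MEM[0x01,0x21,0x15,0x2a,0x11] = f9 18 bd cb e3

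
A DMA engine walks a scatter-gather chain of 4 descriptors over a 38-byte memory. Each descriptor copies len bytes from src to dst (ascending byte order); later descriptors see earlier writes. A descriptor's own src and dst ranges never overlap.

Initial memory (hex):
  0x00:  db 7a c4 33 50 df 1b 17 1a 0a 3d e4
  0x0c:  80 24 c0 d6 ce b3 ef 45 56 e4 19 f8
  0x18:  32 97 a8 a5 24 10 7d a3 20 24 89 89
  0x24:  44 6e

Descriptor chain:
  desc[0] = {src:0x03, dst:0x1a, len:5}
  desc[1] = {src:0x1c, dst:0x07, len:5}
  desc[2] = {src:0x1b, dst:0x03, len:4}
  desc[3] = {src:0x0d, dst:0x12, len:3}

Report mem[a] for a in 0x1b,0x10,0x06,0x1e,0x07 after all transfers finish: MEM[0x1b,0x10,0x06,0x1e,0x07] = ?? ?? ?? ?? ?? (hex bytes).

MEM[0x1b,0x10,0x06,0x1e,0x07] = 50 ce 17 17 df

D0: mem[0x1a..0x1e] <- [33 50 df 1b 17]
D1: mem[0x07..0x0b] <- [df 1b 17 a3 20]
D2: mem[0x03..0x06] <- [50 df 1b 17]
D3: mem[0x12..0x14] <- [24 c0 d6]
query mem[0x1b]=0x50, mem[0x10]=0xce, mem[0x06]=0x17, mem[0x1e]=0x17, mem[0x07]=0xdf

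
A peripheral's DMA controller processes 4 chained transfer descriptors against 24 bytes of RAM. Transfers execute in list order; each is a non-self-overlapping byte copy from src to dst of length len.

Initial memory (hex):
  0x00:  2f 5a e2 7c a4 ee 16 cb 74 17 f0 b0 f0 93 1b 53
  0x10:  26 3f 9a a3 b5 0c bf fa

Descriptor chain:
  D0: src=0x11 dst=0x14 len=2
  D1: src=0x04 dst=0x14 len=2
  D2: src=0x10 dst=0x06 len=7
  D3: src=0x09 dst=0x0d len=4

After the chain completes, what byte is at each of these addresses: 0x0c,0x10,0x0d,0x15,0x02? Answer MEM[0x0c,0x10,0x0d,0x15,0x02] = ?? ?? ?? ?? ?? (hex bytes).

D0: mem[0x14..0x15] <- [3f 9a]
D1: mem[0x14..0x15] <- [a4 ee]
D2: mem[0x06..0x0c] <- [26 3f 9a a3 a4 ee bf]
D3: mem[0x0d..0x10] <- [a3 a4 ee bf]
query mem[0x0c]=0xbf, mem[0x10]=0xbf, mem[0x0d]=0xa3, mem[0x15]=0xee, mem[0x02]=0xe2

MEM[0x0c,0x10,0x0d,0x15,0x02] = bf bf a3 ee e2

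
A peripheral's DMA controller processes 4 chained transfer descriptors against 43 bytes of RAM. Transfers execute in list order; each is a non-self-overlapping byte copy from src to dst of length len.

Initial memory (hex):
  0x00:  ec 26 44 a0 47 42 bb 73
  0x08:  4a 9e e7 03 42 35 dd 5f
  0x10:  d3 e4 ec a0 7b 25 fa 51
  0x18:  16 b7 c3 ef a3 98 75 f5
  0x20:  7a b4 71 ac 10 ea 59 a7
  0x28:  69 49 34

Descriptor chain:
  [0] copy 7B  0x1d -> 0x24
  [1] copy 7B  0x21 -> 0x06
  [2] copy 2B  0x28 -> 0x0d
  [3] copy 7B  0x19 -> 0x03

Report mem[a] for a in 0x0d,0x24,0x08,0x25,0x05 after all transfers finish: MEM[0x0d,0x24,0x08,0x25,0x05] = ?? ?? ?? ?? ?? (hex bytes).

MEM[0x0d,0x24,0x08,0x25,0x05] = b4 98 75 75 ef

#0 dst[0x24+7] := {0x98,0x75,0xf5,0x7a,0xb4,0x71,0xac}
#1 dst[0x06+7] := {0xb4,0x71,0xac,0x98,0x75,0xf5,0x7a}
#2 dst[0x0d+2] := {0xb4,0x71}
#3 dst[0x03+7] := {0xb7,0xc3,0xef,0xa3,0x98,0x75,0xf5}
query mem[0x0d]=0xb4, mem[0x24]=0x98, mem[0x08]=0x75, mem[0x25]=0x75, mem[0x05]=0xef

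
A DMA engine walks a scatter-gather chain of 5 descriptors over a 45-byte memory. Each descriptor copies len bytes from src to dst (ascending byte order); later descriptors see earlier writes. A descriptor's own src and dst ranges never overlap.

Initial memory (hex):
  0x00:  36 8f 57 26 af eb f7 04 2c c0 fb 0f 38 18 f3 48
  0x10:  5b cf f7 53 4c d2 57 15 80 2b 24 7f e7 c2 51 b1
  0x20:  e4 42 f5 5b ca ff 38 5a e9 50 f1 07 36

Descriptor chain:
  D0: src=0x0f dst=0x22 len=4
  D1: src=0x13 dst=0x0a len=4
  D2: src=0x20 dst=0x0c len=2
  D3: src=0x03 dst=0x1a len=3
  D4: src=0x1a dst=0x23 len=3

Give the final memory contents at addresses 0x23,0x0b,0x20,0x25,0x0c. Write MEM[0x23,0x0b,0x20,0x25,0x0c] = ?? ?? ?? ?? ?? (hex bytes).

MEM[0x23,0x0b,0x20,0x25,0x0c] = 26 4c e4 eb e4

[0] 0x0f->0x22 len=4 : 48 5b cf f7
[1] 0x13->0x0a len=4 : 53 4c d2 57
[2] 0x20->0x0c len=2 : e4 42
[3] 0x03->0x1a len=3 : 26 af eb
[4] 0x1a->0x23 len=3 : 26 af eb
query mem[0x23]=0x26, mem[0x0b]=0x4c, mem[0x20]=0xe4, mem[0x25]=0xeb, mem[0x0c]=0xe4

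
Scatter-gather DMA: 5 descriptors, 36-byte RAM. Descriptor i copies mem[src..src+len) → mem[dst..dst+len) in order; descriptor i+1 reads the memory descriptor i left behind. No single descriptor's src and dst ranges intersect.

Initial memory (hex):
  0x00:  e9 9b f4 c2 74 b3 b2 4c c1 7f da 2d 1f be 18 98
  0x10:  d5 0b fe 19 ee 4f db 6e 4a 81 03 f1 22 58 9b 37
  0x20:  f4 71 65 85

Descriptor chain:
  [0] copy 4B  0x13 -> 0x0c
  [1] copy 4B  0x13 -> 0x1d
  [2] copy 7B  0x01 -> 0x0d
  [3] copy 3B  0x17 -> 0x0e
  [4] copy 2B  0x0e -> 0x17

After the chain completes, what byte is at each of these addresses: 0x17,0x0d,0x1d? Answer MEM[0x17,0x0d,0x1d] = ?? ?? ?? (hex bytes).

MEM[0x17,0x0d,0x1d] = 6e 9b 19

D0: mem[0x0c..0x0f] <- [19 ee 4f db]
D1: mem[0x1d..0x20] <- [19 ee 4f db]
D2: mem[0x0d..0x13] <- [9b f4 c2 74 b3 b2 4c]
D3: mem[0x0e..0x10] <- [6e 4a 81]
D4: mem[0x17..0x18] <- [6e 4a]
query mem[0x17]=0x6e, mem[0x0d]=0x9b, mem[0x1d]=0x19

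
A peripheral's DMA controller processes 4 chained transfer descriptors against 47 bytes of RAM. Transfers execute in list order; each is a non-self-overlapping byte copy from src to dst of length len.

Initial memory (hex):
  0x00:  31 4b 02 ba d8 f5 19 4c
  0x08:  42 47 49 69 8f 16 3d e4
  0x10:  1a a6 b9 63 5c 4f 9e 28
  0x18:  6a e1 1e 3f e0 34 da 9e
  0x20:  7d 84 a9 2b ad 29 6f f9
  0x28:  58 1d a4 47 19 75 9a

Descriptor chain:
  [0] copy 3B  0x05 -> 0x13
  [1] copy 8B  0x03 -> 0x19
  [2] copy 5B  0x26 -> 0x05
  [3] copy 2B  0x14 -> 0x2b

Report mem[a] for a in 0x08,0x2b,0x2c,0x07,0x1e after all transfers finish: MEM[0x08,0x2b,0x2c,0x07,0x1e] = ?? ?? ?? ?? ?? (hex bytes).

MEM[0x08,0x2b,0x2c,0x07,0x1e] = 1d 19 4c 58 42

[0] 0x05->0x13 len=3 : f5 19 4c
[1] 0x03->0x19 len=8 : ba d8 f5 19 4c 42 47 49
[2] 0x26->0x05 len=5 : 6f f9 58 1d a4
[3] 0x14->0x2b len=2 : 19 4c
query mem[0x08]=0x1d, mem[0x2b]=0x19, mem[0x2c]=0x4c, mem[0x07]=0x58, mem[0x1e]=0x42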